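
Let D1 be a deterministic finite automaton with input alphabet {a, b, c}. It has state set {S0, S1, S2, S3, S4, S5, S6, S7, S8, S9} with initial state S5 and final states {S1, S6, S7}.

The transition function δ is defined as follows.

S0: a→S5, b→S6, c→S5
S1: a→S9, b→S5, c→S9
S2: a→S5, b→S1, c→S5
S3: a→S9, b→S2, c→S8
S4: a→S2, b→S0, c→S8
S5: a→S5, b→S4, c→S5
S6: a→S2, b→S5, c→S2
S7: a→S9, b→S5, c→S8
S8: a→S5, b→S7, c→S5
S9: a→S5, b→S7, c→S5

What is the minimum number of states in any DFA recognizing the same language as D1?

States {S3} cannot be reached from the start state, so discard them.
P0 = {S1,S6,S7} | {S0,S2,S4,S5,S8,S9}.
Refine {S0,S2,S4,S5,S8,S9} on symbol b: members go to different blocks, giving {S0,S2,S8,S9} and {S4,S5}.
Split {S4,S5} by δ(·,a) → {S4} and {S5}.
Stable partition: {S1,S6,S7} | {S0,S2,S8,S9} | {S4} | {S5} — 4 equivalence classes.

4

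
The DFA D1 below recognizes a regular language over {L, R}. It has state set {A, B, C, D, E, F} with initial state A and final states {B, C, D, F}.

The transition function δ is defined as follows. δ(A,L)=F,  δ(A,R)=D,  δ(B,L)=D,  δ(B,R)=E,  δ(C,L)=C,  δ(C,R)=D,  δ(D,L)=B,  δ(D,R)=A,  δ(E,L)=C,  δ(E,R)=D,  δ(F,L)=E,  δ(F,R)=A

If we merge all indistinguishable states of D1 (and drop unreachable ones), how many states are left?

6

P0 = {B,C,D,F} | {A,E}.
On input L, block {B,C,D,F} splits into {B,C,D} and {F}.
Split {B,C,D} by δ(·,R) → {B,D} and {C}.
On input L, block {A,E} splits into {A} and {E}.
Split {B,D} by δ(·,R) → {B} and {D}.
Stable partition: {B} | {A} | {F} | {C} | {E} | {D} — 6 equivalence classes.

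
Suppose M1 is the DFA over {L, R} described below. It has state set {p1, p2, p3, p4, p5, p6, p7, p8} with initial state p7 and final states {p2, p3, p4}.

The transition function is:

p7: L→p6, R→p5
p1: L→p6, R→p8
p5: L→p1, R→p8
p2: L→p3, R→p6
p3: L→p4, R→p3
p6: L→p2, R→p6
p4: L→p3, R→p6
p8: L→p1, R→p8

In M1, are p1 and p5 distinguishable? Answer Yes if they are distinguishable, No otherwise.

Yes

Every state is reachable, so we keep all 8.
Initial partition by acceptance: {p2,p3,p4} | {p1,p5,p6,p7,p8}.
On input R, block {p2,p3,p4} splits into {p2,p4} and {p3}.
Split {p1,p5,p6,p7,p8} by δ(·,L) → {p1,p5,p7,p8} and {p6}.
Refine {p1,p5,p7,p8} on symbol L: members go to different blocks, giving {p1,p7} and {p5,p8}.
The partition is now stable with 5 blocks: {p2,p4} | {p1,p7} | {p3} | {p6} | {p5,p8}.
p1 and p5 end up in different blocks, so they are distinguishable. For instance, the string 'LL' is accepted from only p1.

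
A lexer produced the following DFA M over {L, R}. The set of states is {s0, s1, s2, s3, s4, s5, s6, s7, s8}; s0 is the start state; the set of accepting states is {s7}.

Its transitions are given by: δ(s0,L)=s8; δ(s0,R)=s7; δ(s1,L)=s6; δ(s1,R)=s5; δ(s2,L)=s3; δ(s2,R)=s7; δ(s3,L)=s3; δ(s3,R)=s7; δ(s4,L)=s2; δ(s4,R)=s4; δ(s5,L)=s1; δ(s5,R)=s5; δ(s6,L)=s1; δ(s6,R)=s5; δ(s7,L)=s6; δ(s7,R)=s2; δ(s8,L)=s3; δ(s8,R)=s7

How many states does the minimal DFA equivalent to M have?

First remove the unreachable states {s4}; 8 states remain.
Start with accepting vs non-accepting: {s7} | {s0,s1,s2,s3,s5,s6,s8}.
Refine {s0,s1,s2,s3,s5,s6,s8} on symbol R: members go to different blocks, giving {s0,s2,s3,s8} and {s1,s5,s6}.
Stable partition: {s7} | {s0,s2,s3,s8} | {s1,s5,s6} — 3 equivalence classes.

3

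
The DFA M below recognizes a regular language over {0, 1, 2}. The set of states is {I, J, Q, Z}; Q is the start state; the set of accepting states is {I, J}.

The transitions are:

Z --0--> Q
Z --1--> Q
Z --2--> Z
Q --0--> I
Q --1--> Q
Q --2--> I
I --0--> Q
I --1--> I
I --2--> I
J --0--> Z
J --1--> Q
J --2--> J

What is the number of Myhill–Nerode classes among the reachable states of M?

2

First remove the unreachable states {J,Z}; 2 states remain.
Initial partition by acceptance: {I} | {Q}.
The partition is now stable with 2 blocks: {I} | {Q}.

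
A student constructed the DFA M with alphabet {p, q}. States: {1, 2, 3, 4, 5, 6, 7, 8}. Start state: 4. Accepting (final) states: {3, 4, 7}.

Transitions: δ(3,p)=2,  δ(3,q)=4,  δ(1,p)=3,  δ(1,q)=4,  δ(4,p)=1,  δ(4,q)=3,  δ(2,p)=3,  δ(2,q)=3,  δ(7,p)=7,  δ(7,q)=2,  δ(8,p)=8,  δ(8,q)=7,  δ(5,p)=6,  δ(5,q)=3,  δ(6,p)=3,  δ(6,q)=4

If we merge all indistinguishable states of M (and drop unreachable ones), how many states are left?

2

States {5,6,7,8} cannot be reached from the start state, so discard them.
Initial partition by acceptance: {3,4} | {1,2}.
Stable partition: {3,4} | {1,2} — 2 equivalence classes.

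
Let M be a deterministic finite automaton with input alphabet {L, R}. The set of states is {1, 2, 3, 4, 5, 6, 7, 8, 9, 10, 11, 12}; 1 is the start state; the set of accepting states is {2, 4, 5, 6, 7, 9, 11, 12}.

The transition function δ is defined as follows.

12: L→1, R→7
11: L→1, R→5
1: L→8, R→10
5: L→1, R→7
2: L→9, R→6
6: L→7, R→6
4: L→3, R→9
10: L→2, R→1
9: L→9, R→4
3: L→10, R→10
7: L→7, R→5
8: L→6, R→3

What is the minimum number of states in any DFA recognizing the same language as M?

Reachable states from the start: {1,2,3,4,5,6,7,8,9,10}. Unreachable: {11,12} — drop them.
P0 = {2,4,5,6,7,9} | {1,3,8,10}.
On input L, block {2,4,5,6,7,9} splits into {2,6,7,9} and {4,5}.
Split {2,6,7,9} by δ(·,R) → {2,6} and {7,9}.
On input L, block {1,3,8,10} splits into {1,3} and {8,10}.
The partition is now stable with 5 blocks: {2,6} | {1,3} | {4,5} | {7,9} | {8,10}.

5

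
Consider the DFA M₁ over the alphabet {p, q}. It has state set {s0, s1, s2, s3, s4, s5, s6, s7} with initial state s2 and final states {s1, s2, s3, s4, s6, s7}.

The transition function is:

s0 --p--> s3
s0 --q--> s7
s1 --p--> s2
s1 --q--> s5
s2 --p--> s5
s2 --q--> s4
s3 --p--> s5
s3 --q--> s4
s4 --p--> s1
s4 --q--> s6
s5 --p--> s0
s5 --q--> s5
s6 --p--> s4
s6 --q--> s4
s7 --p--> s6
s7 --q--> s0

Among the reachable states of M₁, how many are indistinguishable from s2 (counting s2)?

2

Every state is reachable, so we keep all 8.
P0 = {s1,s2,s3,s4,s6,s7} | {s0,s5}.
Refine {s1,s2,s3,s4,s6,s7} on symbol p: members go to different blocks, giving {s1,s4,s6,s7} and {s2,s3}.
Split {s1,s4,s6,s7} by δ(·,p) → {s4,s6,s7} and {s1}.
Refine {s4,s6,s7} on symbol p: members go to different blocks, giving {s6,s7} and {s4}.
On input p, block {s6,s7} splits into {s6} and {s7}.
Split {s0,s5} by δ(·,p) → {s0} and {s5}.
No further refinement is possible. Final partition (7 blocks): {s6} | {s0} | {s2,s3} | {s1} | {s4} | {s7} | {s5}.
The equivalence class containing s2 is {s2,s3}, of size 2.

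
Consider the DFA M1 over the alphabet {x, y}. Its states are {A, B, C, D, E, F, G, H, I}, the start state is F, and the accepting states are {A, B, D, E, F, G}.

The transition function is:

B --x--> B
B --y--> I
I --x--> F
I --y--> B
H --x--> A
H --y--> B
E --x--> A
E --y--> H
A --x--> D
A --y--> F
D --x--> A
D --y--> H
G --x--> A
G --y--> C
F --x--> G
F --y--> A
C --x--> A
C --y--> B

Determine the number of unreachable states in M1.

1

Starting at F and following transitions, the reachable set is {A, B, C, D, F, G, H, I}. That leaves E unreachable — 1 in total.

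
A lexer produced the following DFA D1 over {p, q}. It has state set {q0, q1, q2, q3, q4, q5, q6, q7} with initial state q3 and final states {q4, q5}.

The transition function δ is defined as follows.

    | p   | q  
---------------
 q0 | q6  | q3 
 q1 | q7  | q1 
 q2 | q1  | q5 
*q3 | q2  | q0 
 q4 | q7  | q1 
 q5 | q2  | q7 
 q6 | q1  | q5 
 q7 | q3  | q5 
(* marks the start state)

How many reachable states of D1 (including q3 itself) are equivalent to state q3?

3

Reachable states from the start: {q0,q1,q2,q3,q5,q6,q7}. Unreachable: {q4} — drop them.
Start with accepting vs non-accepting: {q5} | {q0,q1,q2,q3,q6,q7}.
Split {q0,q1,q2,q3,q6,q7} by δ(·,q) → {q0,q1,q3} and {q2,q6,q7}.
The partition is now stable with 3 blocks: {q5} | {q0,q1,q3} | {q2,q6,q7}.
The equivalence class containing q3 is {q0,q1,q3}, of size 3.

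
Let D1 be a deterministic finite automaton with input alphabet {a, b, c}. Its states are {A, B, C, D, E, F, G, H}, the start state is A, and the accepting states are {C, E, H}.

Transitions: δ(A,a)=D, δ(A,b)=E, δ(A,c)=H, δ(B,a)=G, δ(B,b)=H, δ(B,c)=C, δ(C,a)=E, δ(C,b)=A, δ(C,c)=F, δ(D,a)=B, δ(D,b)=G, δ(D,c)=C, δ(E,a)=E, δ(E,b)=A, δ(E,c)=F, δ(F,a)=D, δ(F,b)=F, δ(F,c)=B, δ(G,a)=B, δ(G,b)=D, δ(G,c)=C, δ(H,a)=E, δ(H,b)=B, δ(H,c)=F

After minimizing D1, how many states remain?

P0 = {C,E,H} | {A,B,D,F,G}.
Split {A,B,D,F,G} by δ(·,b) → {D,F,G} and {A,B}.
Refine {D,F,G} on symbol a: members go to different blocks, giving {D,G} and {F}.
The partition is now stable with 4 blocks: {C,E,H} | {D,G} | {A,B} | {F}.

4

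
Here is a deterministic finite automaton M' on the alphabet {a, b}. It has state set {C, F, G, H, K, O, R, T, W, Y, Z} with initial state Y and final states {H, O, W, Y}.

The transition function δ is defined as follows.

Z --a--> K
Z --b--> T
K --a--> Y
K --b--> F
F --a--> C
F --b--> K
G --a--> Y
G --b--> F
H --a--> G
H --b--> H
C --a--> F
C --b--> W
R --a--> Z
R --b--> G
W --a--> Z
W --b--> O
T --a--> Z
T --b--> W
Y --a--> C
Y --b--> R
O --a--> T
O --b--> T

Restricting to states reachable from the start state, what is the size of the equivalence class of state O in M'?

Reachable states from the start: {C,F,G,K,O,R,T,W,Y,Z}. Unreachable: {H} — drop them.
P0 = {O,W,Y} | {C,F,G,K,R,T,Z}.
On input b, block {O,W,Y} splits into {O,Y} and {W}.
Refine {C,F,G,K,R,T,Z} on symbol a: members go to different blocks, giving {C,F,R,T,Z} and {G,K}.
On input a, block {C,F,R,T,Z} splits into {C,F,R,T} and {Z}.
Split {C,F,R,T} by δ(·,a) → {C,F} and {R,T}.
On input a, block {O,Y} splits into {O} and {Y}.
Split {C,F} by δ(·,b) → {F} and {C}.
Refine {R,T} on symbol b: members go to different blocks, giving {T} and {R}.
Stable partition: {O} | {F} | {W} | {G,K} | {Z} | {T} | {Y} | {C} | {R} — 9 equivalence classes.
State O belongs to the block {O}, which has 1 states.

1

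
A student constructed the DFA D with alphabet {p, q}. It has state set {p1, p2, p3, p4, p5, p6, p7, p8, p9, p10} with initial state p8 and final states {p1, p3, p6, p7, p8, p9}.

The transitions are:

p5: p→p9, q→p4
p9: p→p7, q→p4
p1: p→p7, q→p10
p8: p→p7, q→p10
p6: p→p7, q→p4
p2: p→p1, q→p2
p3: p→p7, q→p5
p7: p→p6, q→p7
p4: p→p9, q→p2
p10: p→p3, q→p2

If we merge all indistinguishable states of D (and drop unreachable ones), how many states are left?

3

Start with accepting vs non-accepting: {p1,p3,p6,p7,p8,p9} | {p2,p4,p5,p10}.
On input q, block {p1,p3,p6,p7,p8,p9} splits into {p1,p3,p6,p8,p9} and {p7}.
No further refinement is possible. Final partition (3 blocks): {p1,p3,p6,p8,p9} | {p2,p4,p5,p10} | {p7}.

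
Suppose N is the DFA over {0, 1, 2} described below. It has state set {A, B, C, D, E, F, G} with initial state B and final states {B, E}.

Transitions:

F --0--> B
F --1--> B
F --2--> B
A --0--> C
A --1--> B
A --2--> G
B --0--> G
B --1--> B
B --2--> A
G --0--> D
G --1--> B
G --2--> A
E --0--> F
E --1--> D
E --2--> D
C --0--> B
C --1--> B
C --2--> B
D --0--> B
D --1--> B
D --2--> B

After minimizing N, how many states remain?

States {E,F} cannot be reached from the start state, so discard them.
P0 = {B} | {A,C,D,G}.
Refine {A,C,D,G} on symbol 0: members go to different blocks, giving {A,G} and {C,D}.
No further refinement is possible. Final partition (3 blocks): {B} | {A,G} | {C,D}.

3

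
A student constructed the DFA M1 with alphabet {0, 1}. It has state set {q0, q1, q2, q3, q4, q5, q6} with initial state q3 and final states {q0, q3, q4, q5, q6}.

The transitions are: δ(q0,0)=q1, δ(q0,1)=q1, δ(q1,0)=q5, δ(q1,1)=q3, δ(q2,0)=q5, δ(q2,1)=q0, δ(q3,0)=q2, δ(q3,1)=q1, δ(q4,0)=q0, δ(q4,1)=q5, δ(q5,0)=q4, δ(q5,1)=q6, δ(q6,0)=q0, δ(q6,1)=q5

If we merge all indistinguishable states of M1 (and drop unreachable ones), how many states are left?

4

P0 = {q0,q3,q4,q5,q6} | {q1,q2}.
On input 0, block {q0,q3,q4,q5,q6} splits into {q4,q5,q6} and {q0,q3}.
Split {q4,q5,q6} by δ(·,0) → {q4,q6} and {q5}.
The partition is now stable with 4 blocks: {q4,q6} | {q1,q2} | {q0,q3} | {q5}.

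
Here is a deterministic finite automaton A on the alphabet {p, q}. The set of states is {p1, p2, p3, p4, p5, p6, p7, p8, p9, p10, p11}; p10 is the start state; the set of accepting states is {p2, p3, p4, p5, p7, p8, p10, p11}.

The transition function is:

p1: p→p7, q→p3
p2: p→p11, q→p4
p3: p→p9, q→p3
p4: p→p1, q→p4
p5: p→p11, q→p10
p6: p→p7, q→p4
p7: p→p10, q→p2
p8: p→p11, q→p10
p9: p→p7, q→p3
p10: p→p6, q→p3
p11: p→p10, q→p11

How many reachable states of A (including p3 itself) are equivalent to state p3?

Reachable states from the start: {p1,p2,p3,p4,p6,p7,p9,p10,p11}. Unreachable: {p5,p8} — drop them.
Initial partition by acceptance: {p2,p3,p4,p7,p10,p11} | {p1,p6,p9}.
Refine {p2,p3,p4,p7,p10,p11} on symbol p: members go to different blocks, giving {p2,p7,p11} and {p3,p4,p10}.
Split {p2,p7,p11} by δ(·,p) → {p7,p11} and {p2}.
Split {p7,p11} by δ(·,q) → {p7} and {p11}.
Stable partition: {p7} | {p1,p6,p9} | {p3,p4,p10} | {p2} | {p11} — 5 equivalence classes.
The equivalence class containing p3 is {p3,p4,p10}, of size 3.

3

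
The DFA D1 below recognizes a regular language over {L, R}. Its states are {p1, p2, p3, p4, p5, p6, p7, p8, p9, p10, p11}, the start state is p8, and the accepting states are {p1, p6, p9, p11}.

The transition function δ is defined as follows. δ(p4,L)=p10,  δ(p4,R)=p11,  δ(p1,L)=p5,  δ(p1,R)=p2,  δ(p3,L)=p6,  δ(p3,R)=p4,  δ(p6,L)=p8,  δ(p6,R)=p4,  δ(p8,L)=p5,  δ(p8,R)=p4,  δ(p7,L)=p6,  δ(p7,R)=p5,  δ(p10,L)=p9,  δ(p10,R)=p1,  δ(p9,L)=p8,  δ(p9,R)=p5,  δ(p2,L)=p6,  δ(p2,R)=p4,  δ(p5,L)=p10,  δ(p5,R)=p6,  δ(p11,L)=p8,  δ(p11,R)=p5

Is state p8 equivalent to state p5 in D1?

First remove the unreachable states {p3,p7}; 9 states remain.
Start with accepting vs non-accepting: {p1,p6,p9,p11} | {p2,p4,p5,p8,p10}.
Split {p2,p4,p5,p8,p10} by δ(·,L) → {p4,p5,p8} and {p2,p10}.
On input R, block {p1,p6,p9,p11} splits into {p6,p9,p11} and {p1}.
On input L, block {p4,p5,p8} splits into {p4,p5} and {p8}.
Refine {p2,p10} on symbol R: members go to different blocks, giving {p2} and {p10}.
Stable partition: {p6,p9,p11} | {p4,p5} | {p2} | {p1} | {p8} | {p10} — 6 equivalence classes.
p8 and p5 end up in different blocks, so they are distinguishable. For instance, the string 'R' is accepted from only p5.

No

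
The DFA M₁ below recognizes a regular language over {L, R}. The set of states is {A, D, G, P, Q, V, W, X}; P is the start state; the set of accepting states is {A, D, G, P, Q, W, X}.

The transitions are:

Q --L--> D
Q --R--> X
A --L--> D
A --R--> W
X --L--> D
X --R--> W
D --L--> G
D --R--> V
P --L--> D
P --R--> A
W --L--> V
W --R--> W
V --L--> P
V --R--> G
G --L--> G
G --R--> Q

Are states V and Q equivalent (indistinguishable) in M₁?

Every state is reachable, so we keep all 8.
Start with accepting vs non-accepting: {A,D,G,P,Q,W,X} | {V}.
On input L, block {A,D,G,P,Q,W,X} splits into {A,D,G,P,Q,X} and {W}.
Split {A,D,G,P,Q,X} by δ(·,R) → {G,P,Q} and {A,X} and {D}.
On input L, block {G,P,Q} splits into {P,Q} and {G}.
Stable partition: {P,Q} | {V} | {W} | {A,X} | {D} | {G} — 6 equivalence classes.
V and Q end up in different blocks, so they are distinguishable. For instance, the string 'ε' is accepted from only Q.

No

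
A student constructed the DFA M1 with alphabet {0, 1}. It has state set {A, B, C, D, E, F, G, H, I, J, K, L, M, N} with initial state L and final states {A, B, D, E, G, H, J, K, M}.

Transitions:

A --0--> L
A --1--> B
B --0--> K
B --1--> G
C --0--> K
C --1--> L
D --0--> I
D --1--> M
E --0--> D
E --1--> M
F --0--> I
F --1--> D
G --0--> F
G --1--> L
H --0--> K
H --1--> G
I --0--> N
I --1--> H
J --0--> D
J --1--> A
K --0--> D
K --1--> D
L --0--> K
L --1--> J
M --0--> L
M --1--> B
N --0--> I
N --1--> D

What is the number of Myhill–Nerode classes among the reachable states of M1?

Reachable states from the start: {A,B,D,F,G,H,I,J,K,L,M,N}. Unreachable: {C,E} — drop them.
P0 = {A,B,D,G,H,J,K,M} | {F,I,L,N}.
On input 0, block {A,B,D,G,H,J,K,M} splits into {A,D,G,M} and {B,H,J,K}.
On input 1, block {A,D,G,M} splits into {A,M} and {D} and {G}.
Split {F,I,L,N} by δ(·,0) → {F,I,N} and {L}.
Refine {F,I,N} on symbol 1: members go to different blocks, giving {F,N} and {I}.
Split {B,H,J,K} by δ(·,0) → {B,H} and {J,K}.
Split {J,K} by δ(·,1) → {J} and {K}.
Stable partition: {A,M} | {F,N} | {B,H} | {D} | {G} | {L} | {I} | {J} | {K} — 9 equivalence classes.

9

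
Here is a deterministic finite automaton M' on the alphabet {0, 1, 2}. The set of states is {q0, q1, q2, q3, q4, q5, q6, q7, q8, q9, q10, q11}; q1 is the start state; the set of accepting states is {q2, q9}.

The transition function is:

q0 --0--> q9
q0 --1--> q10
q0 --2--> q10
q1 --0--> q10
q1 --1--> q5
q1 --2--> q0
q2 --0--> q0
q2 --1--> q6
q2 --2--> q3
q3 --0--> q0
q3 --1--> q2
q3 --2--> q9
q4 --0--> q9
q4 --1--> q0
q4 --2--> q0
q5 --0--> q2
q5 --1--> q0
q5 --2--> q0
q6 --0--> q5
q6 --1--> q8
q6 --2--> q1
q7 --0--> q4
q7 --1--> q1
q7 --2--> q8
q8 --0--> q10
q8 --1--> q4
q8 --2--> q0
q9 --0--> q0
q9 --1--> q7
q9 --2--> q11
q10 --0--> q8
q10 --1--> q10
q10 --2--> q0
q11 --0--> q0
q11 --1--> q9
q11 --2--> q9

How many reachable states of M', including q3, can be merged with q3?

Every state is reachable, so we keep all 12.
Start with accepting vs non-accepting: {q2,q9} | {q0,q1,q3,q4,q5,q6,q7,q8,q10,q11}.
On input 0, block {q0,q1,q3,q4,q5,q6,q7,q8,q10,q11} splits into {q1,q3,q6,q7,q8,q10,q11} and {q0,q4,q5}.
Refine {q1,q3,q6,q7,q8,q10,q11} on symbol 0: members go to different blocks, giving {q3,q6,q7,q11} and {q1,q8,q10}.
Refine {q3,q6,q7,q11} on symbol 1: members go to different blocks, giving {q3,q11} and {q6,q7}.
Split {q0,q4,q5} by δ(·,1) → {q4,q5} and {q0}.
On input 1, block {q1,q8,q10} splits into {q1,q8} and {q10}.
Stable partition: {q2,q9} | {q3,q11} | {q4,q5} | {q1,q8} | {q6,q7} | {q0} | {q10} — 7 equivalence classes.
State q3 belongs to the block {q3,q11}, which has 2 states.

2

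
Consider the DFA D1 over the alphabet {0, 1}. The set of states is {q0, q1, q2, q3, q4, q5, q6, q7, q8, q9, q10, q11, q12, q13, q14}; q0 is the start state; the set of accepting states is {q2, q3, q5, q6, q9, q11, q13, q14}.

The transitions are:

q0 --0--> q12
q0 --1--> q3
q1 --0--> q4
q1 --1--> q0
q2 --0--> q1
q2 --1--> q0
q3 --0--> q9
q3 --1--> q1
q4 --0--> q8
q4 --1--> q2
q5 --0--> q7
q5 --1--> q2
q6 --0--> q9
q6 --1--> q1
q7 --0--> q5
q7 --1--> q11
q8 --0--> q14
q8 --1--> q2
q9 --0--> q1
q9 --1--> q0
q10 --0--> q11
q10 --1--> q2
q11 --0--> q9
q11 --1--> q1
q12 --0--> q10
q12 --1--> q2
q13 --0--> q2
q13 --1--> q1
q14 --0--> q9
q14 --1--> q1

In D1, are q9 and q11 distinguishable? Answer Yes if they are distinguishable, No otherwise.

First remove the unreachable states {q5,q6,q7,q13}; 11 states remain.
Initial partition by acceptance: {q2,q3,q9,q11,q14} | {q0,q1,q4,q8,q10,q12}.
Split {q2,q3,q9,q11,q14} by δ(·,0) → {q3,q11,q14} and {q2,q9}.
Split {q0,q1,q4,q8,q10,q12} by δ(·,0) → {q0,q1,q4,q12} and {q8,q10}.
Refine {q0,q1,q4,q12} on symbol 0: members go to different blocks, giving {q0,q1} and {q4,q12}.
Split {q0,q1} by δ(·,1) → {q0} and {q1}.
No further refinement is possible. Final partition (6 blocks): {q3,q11,q14} | {q0} | {q2,q9} | {q8,q10} | {q4,q12} | {q1}.
q9 and q11 end up in different blocks, so they are distinguishable. For instance, the string '0' is accepted from only q11.

Yes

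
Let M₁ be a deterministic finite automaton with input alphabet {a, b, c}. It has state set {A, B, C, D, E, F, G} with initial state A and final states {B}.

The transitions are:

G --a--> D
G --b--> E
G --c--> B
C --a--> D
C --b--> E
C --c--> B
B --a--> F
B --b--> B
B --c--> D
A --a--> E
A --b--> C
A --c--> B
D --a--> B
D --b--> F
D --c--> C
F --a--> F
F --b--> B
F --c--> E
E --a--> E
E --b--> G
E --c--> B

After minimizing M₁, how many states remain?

Every state is reachable, so we keep all 7.
P0 = {B} | {A,C,D,E,F,G}.
Split {A,C,D,E,F,G} by δ(·,a) → {A,C,E,F,G} and {D}.
Refine {A,C,E,F,G} on symbol a: members go to different blocks, giving {A,E,F} and {C,G}.
Refine {A,E,F} on symbol b: members go to different blocks, giving {A,E} and {F}.
Stable partition: {B} | {A,E} | {D} | {C,G} | {F} — 5 equivalence classes.

5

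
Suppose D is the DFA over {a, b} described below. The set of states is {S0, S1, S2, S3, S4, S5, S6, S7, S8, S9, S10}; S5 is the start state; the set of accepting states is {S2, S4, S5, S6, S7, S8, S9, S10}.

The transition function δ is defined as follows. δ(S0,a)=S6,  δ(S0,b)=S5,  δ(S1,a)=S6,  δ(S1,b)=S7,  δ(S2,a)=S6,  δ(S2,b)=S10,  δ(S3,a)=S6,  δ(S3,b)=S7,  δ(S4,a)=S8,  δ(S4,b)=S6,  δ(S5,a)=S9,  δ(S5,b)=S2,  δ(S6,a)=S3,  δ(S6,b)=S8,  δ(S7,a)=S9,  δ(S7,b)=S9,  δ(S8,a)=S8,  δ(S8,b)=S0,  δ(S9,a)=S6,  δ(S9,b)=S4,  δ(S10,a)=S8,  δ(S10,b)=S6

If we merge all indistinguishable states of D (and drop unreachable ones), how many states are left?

States {S1} cannot be reached from the start state, so discard them.
P0 = {S2,S4,S5,S6,S7,S8,S9,S10} | {S0,S3}.
Refine {S2,S4,S5,S6,S7,S8,S9,S10} on symbol a: members go to different blocks, giving {S2,S4,S5,S7,S8,S9,S10} and {S6}.
Refine {S2,S4,S5,S7,S8,S9,S10} on symbol a: members go to different blocks, giving {S4,S5,S7,S8,S10} and {S2,S9}.
Refine {S4,S5,S7,S8,S10} on symbol a: members go to different blocks, giving {S4,S8,S10} and {S5,S7}.
Refine {S4,S8,S10} on symbol b: members go to different blocks, giving {S4,S10} and {S8}.
The partition is now stable with 6 blocks: {S4,S10} | {S0,S3} | {S6} | {S2,S9} | {S5,S7} | {S8}.

6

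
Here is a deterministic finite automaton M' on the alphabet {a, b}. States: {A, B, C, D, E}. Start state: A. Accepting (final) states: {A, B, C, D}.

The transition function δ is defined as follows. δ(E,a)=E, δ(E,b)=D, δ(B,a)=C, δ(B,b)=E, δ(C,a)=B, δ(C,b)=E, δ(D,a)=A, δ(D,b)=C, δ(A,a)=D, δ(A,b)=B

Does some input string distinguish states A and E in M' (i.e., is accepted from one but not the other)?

Yes

All states are reachable from the start state.
P0 = {A,B,C,D} | {E}.
Split {A,B,C,D} by δ(·,b) → {A,D} and {B,C}.
No further refinement is possible. Final partition (3 blocks): {A,D} | {E} | {B,C}.
A and E end up in different blocks, so they are distinguishable. For instance, the string 'ε' is accepted from only A.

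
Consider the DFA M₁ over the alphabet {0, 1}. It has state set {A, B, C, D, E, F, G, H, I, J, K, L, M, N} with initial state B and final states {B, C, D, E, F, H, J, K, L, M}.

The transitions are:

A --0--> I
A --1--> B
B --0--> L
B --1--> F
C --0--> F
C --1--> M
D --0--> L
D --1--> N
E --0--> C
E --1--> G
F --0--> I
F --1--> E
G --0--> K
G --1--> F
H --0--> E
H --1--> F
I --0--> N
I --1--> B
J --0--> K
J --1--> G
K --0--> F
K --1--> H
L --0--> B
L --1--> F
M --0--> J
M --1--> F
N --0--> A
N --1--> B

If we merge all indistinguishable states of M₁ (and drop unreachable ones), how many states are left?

7

First remove the unreachable states {D}; 13 states remain.
P0 = {B,C,E,F,H,J,K,L,M} | {A,G,I,N}.
On input 0, block {B,C,E,F,H,J,K,L,M} splits into {B,C,E,H,J,K,L,M} and {F}.
Refine {B,C,E,H,J,K,L,M} on symbol 0: members go to different blocks, giving {B,E,H,J,L,M} and {C,K}.
On input 0, block {B,E,H,J,L,M} splits into {B,H,L,M} and {E,J}.
Refine {B,H,L,M} on symbol 0: members go to different blocks, giving {B,L} and {H,M}.
Refine {A,G,I,N} on symbol 0: members go to different blocks, giving {A,I,N} and {G}.
Stable partition: {B,L} | {A,I,N} | {F} | {C,K} | {E,J} | {H,M} | {G} — 7 equivalence classes.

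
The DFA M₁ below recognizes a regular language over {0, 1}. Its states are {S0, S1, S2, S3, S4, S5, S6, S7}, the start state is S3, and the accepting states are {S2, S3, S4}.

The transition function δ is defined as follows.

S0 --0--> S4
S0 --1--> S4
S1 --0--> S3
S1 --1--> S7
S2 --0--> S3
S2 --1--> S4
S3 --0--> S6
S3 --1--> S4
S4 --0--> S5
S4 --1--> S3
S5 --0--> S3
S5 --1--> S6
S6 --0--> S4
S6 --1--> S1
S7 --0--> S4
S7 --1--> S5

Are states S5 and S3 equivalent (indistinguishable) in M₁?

No

First remove the unreachable states {S0,S2}; 6 states remain.
P0 = {S3,S4} | {S1,S5,S6,S7}.
Stable partition: {S3,S4} | {S1,S5,S6,S7} — 2 equivalence classes.
S5 and S3 end up in different blocks, so they are distinguishable. For instance, the string 'ε' is accepted from only S3.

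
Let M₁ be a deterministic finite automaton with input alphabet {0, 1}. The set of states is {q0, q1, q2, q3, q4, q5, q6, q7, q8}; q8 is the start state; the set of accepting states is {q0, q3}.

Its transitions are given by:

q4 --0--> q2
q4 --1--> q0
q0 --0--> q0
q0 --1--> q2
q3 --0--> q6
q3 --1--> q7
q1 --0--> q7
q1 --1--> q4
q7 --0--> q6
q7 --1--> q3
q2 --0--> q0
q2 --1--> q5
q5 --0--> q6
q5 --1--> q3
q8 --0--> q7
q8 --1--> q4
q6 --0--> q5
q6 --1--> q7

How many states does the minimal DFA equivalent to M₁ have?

7

Reachable states from the start: {q0,q2,q3,q4,q5,q6,q7,q8}. Unreachable: {q1} — drop them.
Start with accepting vs non-accepting: {q0,q3} | {q2,q4,q5,q6,q7,q8}.
Refine {q0,q3} on symbol 0: members go to different blocks, giving {q0} and {q3}.
Refine {q2,q4,q5,q6,q7,q8} on symbol 0: members go to different blocks, giving {q4,q5,q6,q7,q8} and {q2}.
On input 0, block {q4,q5,q6,q7,q8} splits into {q5,q6,q7,q8} and {q4}.
On input 1, block {q5,q6,q7,q8} splits into {q5,q7} and {q6} and {q8}.
Stable partition: {q0} | {q5,q7} | {q3} | {q2} | {q4} | {q6} | {q8} — 7 equivalence classes.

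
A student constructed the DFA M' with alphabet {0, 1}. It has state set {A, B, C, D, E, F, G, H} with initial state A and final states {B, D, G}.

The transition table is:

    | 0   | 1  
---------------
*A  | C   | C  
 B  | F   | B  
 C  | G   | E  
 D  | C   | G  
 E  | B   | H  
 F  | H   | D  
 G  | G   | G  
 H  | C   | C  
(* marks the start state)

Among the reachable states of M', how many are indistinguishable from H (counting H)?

All states are reachable from the start state.
Start with accepting vs non-accepting: {B,D,G} | {A,C,E,F,H}.
Split {B,D,G} by δ(·,0) → {B,D} and {G}.
Refine {B,D} on symbol 1: members go to different blocks, giving {B} and {D}.
On input 0, block {A,C,E,F,H} splits into {A,F,H} and {C} and {E}.
Split {A,F,H} by δ(·,0) → {A,H} and {F}.
No further refinement is possible. Final partition (7 blocks): {B} | {A,H} | {G} | {D} | {C} | {E} | {F}.
State H belongs to the block {A,H}, which has 2 states.

2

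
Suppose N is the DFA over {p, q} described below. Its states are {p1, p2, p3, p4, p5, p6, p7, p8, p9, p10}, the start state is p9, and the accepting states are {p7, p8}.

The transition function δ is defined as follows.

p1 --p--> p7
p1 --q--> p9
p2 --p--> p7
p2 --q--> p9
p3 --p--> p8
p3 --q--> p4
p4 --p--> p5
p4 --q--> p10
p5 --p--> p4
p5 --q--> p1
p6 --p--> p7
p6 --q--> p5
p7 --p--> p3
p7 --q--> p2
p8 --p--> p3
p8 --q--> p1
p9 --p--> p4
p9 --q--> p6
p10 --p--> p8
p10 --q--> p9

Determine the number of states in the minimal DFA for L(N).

Initial partition by acceptance: {p7,p8} | {p1,p2,p3,p4,p5,p6,p9,p10}.
On input p, block {p1,p2,p3,p4,p5,p6,p9,p10} splits into {p1,p2,p3,p6,p10} and {p4,p5,p9}.
No further refinement is possible. Final partition (3 blocks): {p7,p8} | {p1,p2,p3,p6,p10} | {p4,p5,p9}.

3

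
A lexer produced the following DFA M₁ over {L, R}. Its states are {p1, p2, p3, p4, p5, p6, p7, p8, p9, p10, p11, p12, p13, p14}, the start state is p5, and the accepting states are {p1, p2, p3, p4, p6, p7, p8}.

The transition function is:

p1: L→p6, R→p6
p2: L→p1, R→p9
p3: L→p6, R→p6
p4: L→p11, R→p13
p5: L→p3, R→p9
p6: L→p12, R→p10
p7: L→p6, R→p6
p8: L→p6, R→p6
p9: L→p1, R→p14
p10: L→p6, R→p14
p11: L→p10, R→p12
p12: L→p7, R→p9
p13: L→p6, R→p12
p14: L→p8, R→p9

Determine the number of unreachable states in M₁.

4

No path from p5 leads to p2, p4, p11, p13; the other 10 states are all reachable.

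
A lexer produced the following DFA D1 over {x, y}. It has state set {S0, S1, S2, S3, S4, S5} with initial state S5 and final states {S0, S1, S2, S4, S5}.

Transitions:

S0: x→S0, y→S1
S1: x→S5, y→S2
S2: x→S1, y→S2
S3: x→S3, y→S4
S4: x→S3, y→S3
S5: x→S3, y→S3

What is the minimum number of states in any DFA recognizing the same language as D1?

Reachable states from the start: {S3,S4,S5}. Unreachable: {S0,S1,S2} — drop them.
P0 = {S4,S5} | {S3}.
No further refinement is possible. Final partition (2 blocks): {S4,S5} | {S3}.

2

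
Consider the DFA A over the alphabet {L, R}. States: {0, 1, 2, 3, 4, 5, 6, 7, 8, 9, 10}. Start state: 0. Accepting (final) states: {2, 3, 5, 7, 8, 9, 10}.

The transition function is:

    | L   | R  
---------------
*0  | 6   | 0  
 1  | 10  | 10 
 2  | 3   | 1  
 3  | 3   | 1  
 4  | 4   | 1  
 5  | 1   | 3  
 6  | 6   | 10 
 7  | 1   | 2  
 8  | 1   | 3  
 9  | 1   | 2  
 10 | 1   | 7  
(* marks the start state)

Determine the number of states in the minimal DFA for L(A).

6

First remove the unreachable states {4,5,8,9}; 7 states remain.
P0 = {2,3,7,10} | {0,1,6}.
Split {2,3,7,10} by δ(·,L) → {2,3} and {7,10}.
Split {0,1,6} by δ(·,L) → {0,6} and {1}.
On input R, block {0,6} splits into {0} and {6}.
Split {7,10} by δ(·,R) → {7} and {10}.
The partition is now stable with 6 blocks: {2,3} | {0} | {7} | {1} | {6} | {10}.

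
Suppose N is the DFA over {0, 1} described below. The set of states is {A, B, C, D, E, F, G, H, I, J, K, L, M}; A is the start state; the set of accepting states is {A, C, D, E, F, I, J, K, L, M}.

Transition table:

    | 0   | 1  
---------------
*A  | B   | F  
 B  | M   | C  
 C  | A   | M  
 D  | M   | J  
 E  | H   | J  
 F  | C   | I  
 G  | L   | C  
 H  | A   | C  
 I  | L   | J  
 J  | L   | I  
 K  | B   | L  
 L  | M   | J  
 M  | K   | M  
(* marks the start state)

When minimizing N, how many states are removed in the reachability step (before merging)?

BFS from A reaches {A, B, C, F, I, J, K, L, M}; the 4 state(s) D, E, G, H are never visited.

4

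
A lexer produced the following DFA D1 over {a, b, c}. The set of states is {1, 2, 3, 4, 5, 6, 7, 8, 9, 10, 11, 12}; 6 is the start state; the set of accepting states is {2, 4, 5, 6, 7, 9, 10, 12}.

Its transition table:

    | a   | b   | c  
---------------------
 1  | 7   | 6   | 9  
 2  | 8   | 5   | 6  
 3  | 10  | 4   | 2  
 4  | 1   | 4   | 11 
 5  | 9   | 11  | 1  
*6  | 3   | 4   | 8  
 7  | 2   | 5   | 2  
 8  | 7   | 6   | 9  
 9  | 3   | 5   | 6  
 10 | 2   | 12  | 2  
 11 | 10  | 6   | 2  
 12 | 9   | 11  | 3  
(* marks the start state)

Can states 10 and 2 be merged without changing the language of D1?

No

Every state is reachable, so we keep all 12.
P0 = {2,4,5,6,7,9,10,12} | {1,3,8,11}.
On input a, block {2,4,5,6,7,9,10,12} splits into {2,4,6,9} and {5,7,10,12}.
On input b, block {2,4,6,9} splits into {2,9} and {4,6}.
On input b, block {5,7,10,12} splits into {5,12} and {7,10}.
No further refinement is possible. Final partition (5 blocks): {2,9} | {1,3,8,11} | {5,12} | {4,6} | {7,10}.
10 and 2 end up in different blocks, so they are distinguishable. For instance, the string 'a' is accepted from only 10.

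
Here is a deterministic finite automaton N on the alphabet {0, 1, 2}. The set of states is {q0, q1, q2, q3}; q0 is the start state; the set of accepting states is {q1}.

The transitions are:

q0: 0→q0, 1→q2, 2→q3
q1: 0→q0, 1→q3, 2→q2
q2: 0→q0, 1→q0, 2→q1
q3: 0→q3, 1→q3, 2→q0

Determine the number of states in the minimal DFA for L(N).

4

All states are reachable from the start state.
P0 = {q1} | {q0,q2,q3}.
Refine {q0,q2,q3} on symbol 2: members go to different blocks, giving {q0,q3} and {q2}.
Split {q0,q3} by δ(·,1) → {q0} and {q3}.
The partition is now stable with 4 blocks: {q1} | {q0} | {q2} | {q3}.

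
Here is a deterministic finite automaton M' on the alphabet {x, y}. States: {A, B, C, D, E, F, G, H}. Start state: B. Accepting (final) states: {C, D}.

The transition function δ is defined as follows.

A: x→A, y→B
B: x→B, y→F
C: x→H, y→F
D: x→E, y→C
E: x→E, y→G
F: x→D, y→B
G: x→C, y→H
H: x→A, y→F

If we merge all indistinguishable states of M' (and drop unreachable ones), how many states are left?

P0 = {C,D} | {A,B,E,F,G,H}.
Split {C,D} by δ(·,y) → {C} and {D}.
Split {A,B,E,F,G,H} by δ(·,x) → {A,B,E,H} and {F} and {G}.
On input y, block {A,B,E,H} splits into {B,H} and {A} and {E}.
Refine {B,H} on symbol x: members go to different blocks, giving {B} and {H}.
Stable partition: {C} | {B} | {D} | {F} | {G} | {A} | {E} | {H} — 8 equivalence classes.

8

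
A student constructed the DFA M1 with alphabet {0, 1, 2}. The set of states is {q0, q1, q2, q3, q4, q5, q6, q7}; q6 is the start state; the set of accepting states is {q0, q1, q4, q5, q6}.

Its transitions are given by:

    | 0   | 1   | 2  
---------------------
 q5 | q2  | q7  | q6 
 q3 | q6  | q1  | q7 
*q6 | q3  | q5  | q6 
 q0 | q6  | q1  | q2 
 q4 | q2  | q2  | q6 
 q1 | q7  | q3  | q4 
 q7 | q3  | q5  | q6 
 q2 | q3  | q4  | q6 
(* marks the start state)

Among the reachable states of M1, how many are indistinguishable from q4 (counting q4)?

2

States {q0} cannot be reached from the start state, so discard them.
P0 = {q1,q4,q5,q6} | {q2,q3,q7}.
Split {q1,q4,q5,q6} by δ(·,1) → {q1,q4,q5} and {q6}.
On input 2, block {q1,q4,q5} splits into {q4,q5} and {q1}.
Refine {q2,q3,q7} on symbol 0: members go to different blocks, giving {q2,q7} and {q3}.
No further refinement is possible. Final partition (5 blocks): {q4,q5} | {q2,q7} | {q6} | {q1} | {q3}.
The equivalence class containing q4 is {q4,q5}, of size 2.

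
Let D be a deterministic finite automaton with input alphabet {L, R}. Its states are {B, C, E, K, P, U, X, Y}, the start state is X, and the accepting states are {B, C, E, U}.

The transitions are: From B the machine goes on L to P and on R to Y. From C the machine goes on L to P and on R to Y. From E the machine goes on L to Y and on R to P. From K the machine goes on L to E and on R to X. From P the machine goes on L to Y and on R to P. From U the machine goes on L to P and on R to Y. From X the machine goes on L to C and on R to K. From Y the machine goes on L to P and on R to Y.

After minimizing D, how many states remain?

First remove the unreachable states {B,U}; 6 states remain.
Start with accepting vs non-accepting: {C,E} | {K,P,X,Y}.
On input L, block {K,P,X,Y} splits into {K,X} and {P,Y}.
No further refinement is possible. Final partition (3 blocks): {C,E} | {K,X} | {P,Y}.

3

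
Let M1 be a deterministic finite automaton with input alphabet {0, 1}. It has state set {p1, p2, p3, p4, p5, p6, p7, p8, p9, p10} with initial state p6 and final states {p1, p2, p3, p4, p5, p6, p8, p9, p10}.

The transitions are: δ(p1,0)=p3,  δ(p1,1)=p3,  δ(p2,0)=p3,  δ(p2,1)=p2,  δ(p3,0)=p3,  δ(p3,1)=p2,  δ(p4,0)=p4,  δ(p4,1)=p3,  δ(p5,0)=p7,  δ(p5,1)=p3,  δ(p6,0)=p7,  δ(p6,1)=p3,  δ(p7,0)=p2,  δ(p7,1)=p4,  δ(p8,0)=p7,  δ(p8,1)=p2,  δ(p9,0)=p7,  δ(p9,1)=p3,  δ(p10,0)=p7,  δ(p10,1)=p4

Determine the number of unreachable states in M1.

Starting at p6 and following transitions, the reachable set is {p2, p3, p4, p6, p7}. That leaves p1, p5, p8, p9, p10 unreachable — 5 in total.

5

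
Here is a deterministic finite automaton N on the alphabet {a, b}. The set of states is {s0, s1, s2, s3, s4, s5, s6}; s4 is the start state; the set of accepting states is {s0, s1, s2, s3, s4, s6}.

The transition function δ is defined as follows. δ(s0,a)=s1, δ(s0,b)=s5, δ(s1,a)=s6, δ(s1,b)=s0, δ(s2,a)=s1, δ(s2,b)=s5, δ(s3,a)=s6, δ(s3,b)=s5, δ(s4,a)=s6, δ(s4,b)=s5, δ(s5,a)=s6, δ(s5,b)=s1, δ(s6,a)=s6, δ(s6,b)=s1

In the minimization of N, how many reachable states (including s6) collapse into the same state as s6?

1

First remove the unreachable states {s2,s3}; 5 states remain.
P0 = {s0,s1,s4,s6} | {s5}.
Refine {s0,s1,s4,s6} on symbol b: members go to different blocks, giving {s0,s4} and {s1,s6}.
Split {s1,s6} by δ(·,b) → {s1} and {s6}.
On input a, block {s0,s4} splits into {s0} and {s4}.
No further refinement is possible. Final partition (5 blocks): {s0} | {s5} | {s1} | {s6} | {s4}.
The equivalence class containing s6 is {s6}, of size 1.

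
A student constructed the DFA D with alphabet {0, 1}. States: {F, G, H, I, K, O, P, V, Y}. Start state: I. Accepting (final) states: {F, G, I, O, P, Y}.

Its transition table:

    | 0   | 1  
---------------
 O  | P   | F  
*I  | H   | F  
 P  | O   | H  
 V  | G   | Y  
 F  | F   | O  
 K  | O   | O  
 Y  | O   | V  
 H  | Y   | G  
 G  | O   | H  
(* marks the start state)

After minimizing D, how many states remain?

5

States {K} cannot be reached from the start state, so discard them.
P0 = {F,G,I,O,P,Y} | {H,V}.
Split {F,G,I,O,P,Y} by δ(·,0) → {F,G,O,P,Y} and {I}.
On input 1, block {F,G,O,P,Y} splits into {G,P,Y} and {F,O}.
Refine {F,O} on symbol 0: members go to different blocks, giving {O} and {F}.
The partition is now stable with 5 blocks: {G,P,Y} | {H,V} | {I} | {O} | {F}.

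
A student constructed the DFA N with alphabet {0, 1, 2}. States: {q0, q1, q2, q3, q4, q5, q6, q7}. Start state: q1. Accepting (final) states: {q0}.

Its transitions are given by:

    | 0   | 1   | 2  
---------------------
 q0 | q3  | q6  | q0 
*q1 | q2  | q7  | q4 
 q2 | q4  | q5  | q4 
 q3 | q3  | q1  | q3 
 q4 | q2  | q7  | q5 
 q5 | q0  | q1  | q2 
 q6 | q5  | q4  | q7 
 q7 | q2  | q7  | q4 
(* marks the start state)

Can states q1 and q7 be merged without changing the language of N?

Yes

Every state is reachable, so we keep all 8.
Initial partition by acceptance: {q0} | {q1,q2,q3,q4,q5,q6,q7}.
Refine {q1,q2,q3,q4,q5,q6,q7} on symbol 0: members go to different blocks, giving {q1,q2,q3,q4,q6,q7} and {q5}.
On input 0, block {q1,q2,q3,q4,q6,q7} splits into {q1,q2,q3,q4,q7} and {q6}.
Refine {q1,q2,q3,q4,q7} on symbol 1: members go to different blocks, giving {q1,q3,q4,q7} and {q2}.
Split {q1,q3,q4,q7} by δ(·,0) → {q1,q4,q7} and {q3}.
Split {q1,q4,q7} by δ(·,2) → {q1,q7} and {q4}.
No further refinement is possible. Final partition (7 blocks): {q0} | {q1,q7} | {q5} | {q6} | {q2} | {q3} | {q4}.
q1 and q7 lie in the same block of the stable partition, so they are equivalent — no string distinguishes them.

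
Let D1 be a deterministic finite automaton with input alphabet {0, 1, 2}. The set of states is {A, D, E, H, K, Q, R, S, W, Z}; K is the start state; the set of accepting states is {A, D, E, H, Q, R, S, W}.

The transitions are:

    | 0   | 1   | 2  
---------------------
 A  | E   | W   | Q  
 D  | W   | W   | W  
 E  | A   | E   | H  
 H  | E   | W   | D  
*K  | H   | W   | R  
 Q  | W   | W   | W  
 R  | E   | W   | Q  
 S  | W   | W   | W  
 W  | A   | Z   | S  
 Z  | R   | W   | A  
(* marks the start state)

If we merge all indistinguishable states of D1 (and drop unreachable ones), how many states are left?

5

Every state is reachable, so we keep all 10.
Start with accepting vs non-accepting: {A,D,E,H,Q,R,S,W} | {K,Z}.
On input 1, block {A,D,E,H,Q,R,S,W} splits into {A,D,E,H,Q,R,S} and {W}.
Split {A,D,E,H,Q,R,S} by δ(·,0) → {A,E,H,R} and {D,Q,S}.
Refine {A,E,H,R} on symbol 1: members go to different blocks, giving {A,H,R} and {E}.
No further refinement is possible. Final partition (5 blocks): {A,H,R} | {K,Z} | {W} | {D,Q,S} | {E}.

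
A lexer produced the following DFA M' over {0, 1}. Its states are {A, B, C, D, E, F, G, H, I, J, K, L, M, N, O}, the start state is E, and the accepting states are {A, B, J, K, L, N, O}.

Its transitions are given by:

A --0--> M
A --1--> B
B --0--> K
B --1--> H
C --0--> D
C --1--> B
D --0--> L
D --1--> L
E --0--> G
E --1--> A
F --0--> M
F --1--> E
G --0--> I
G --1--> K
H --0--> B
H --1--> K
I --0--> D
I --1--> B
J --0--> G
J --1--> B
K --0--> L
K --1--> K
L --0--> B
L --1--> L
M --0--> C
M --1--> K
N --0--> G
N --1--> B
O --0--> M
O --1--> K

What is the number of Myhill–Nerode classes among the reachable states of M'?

Reachable states from the start: {A,B,C,D,E,G,H,I,K,L,M}. Unreachable: {F,J,N,O} — drop them.
Start with accepting vs non-accepting: {A,B,K,L} | {C,D,E,G,H,I,M}.
On input 0, block {A,B,K,L} splits into {B,K,L} and {A}.
On input 1, block {B,K,L} splits into {K,L} and {B}.
Split {K,L} by δ(·,0) → {K} and {L}.
Refine {C,D,E,G,H,I,M} on symbol 0: members go to different blocks, giving {C,E,G,I,M} and {D} and {H}.
Split {C,E,G,I,M} by δ(·,0) → {E,G,M} and {C,I}.
Split {E,G,M} by δ(·,0) → {G,M} and {E}.
The partition is now stable with 9 blocks: {K} | {G,M} | {A} | {B} | {L} | {D} | {H} | {C,I} | {E}.

9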